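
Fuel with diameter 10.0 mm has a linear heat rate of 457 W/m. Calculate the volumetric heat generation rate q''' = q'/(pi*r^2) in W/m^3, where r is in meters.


r = D / 2 / 1000 = 10.0 / 2 / 1000 = 0.005 m
q''' = q' / (pi * r^2)
q''' = 457 / (pi * 0.005^2)
q''' = 5.8187e+06 W/m^3

5.8187e+06


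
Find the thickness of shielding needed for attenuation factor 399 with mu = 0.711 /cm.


x = ln(factor) / mu
x = ln(399) / 0.711
x = 8.4233 cm

8.4233


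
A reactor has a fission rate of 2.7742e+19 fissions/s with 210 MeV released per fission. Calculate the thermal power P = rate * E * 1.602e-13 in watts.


P = fission_rate * E_MeV * 1.602e-13
P = 2.7742e+19 * 210 * 1.602e-13
P = 9.3330e+08 W

9.3330e+08


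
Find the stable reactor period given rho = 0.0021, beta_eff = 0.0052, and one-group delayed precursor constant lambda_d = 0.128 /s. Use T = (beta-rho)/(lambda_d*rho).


T = (beta - rho) / (lambda_d * rho)
T = (0.0052 - 0.0021) / (0.128 * 0.0021)
T = 11.533 s

11.533


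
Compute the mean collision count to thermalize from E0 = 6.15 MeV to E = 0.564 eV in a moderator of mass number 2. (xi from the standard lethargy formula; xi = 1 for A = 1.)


xi = 1 + (A-1)^2/(2A)*ln((A-1)/(A+1)) = 0.7253469 (for A = 2)
n = ln(E0/E) / xi
n = ln(6.15e6 / 0.564) / 0.7253469
n = ln(1.090426e+07) / 0.7253469 = 22.341

22.341


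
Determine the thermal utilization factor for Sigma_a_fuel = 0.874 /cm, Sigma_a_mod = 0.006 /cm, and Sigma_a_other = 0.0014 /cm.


f = Sigma_a_fuel / (Sigma_a_fuel + Sigma_a_mod + Sigma_a_other)
f = 0.874 / (0.874 + 0.006 + 0.0014)
f = 0.99160

0.99160


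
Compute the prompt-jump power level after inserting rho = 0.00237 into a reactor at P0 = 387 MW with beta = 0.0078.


P1/P0 = beta / (beta - rho)
P1/P0 = 0.0078 / (0.0078 - 0.00237) = 1.436464
P1 = 387 * 1.436464 = 555.91 MW

555.91


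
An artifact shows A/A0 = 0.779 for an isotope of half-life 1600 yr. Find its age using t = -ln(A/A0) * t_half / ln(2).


lambda = ln(2) / t_half = ln(2) / 1600 = 4.332170e-04 /yr
t = -ln(A/A0) / lambda
t = -ln(0.779) / 4.332170e-04
t = 576.49 yr

576.49


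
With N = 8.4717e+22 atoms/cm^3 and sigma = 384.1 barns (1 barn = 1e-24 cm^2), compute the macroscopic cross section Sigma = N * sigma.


Sigma = N * sigma_barns * 1e-24
Sigma = 8.4717e+22 * 384.1 * 1e-24
Sigma = 32.540 /cm

32.540


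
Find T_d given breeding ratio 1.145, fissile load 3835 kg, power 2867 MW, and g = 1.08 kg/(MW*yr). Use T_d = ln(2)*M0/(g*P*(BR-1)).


Breeding gain G = BR - 1 = 1.145 - 1 = 0.145
Fissile production rate = g * P * G = 1.08 * 2867 * 0.145 = 448.9722 kg/yr
T_d = ln(2) * M0 / (g * P * G)
T_d = ln(2) * 3835 / 448.9722 = 5.9207 yr

5.9207


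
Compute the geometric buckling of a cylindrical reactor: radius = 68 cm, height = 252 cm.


B^2 = (2.405/R)^2 + (pi/H)^2
B^2 = (2.405/68)^2 + (pi/252)^2
B^2 = 0.0014063 /cm^2

0.0014063


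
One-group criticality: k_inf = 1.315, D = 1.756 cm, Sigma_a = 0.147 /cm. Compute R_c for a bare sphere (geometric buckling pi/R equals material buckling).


L^2 = D / Sigma_a = 1.756 / 0.147 = 11.94558 cm^2
B_m^2 = (k_inf - 1) / L^2 = (1.315 - 1) / 11.94558 = 0.02636959 /cm^2
For a bare sphere: B_g = pi/R, so R_c = pi / sqrt(B_m^2)
R_c = pi / sqrt(0.02636959) = 19.346 cm

19.346


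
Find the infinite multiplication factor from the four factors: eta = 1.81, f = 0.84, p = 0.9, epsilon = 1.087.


k_inf = eta * f * p * epsilon
k_inf = 1.81 * 0.84 * 0.9 * 1.087
k_inf = 1.4874

1.4874


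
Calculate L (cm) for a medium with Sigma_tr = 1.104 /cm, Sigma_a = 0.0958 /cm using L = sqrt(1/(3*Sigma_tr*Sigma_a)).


D = 1 / (3 * Sigma_tr) = 1 / (3 * 1.104) = 0.3019324 cm
L = sqrt(D / Sigma_a)
L = sqrt(0.3019324 / 0.0958)
L = 1.7753 cm

1.7753


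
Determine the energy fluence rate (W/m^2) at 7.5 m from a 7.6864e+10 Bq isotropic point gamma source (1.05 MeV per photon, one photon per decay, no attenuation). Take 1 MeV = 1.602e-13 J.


psi = A * E * 1.602e-13 / (4*pi*r^2)
psi = 7.6864e+10 * 1.05 * 1.602e-13 / (4*pi*7.5^2)
psi = 1.8291e-05 W/m^2

1.8291e-05


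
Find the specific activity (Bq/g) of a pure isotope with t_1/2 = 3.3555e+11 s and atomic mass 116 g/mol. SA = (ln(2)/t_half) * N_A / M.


lambda = ln(2) / t_half = ln(2) / 3.3555e+11 = 2.065705e-12 /s
SA = lambda * N_A / M
SA = 2.065705e-12 * 6.022e23 / 116
SA = 1.0724e+10 Bq/g

1.0724e+10


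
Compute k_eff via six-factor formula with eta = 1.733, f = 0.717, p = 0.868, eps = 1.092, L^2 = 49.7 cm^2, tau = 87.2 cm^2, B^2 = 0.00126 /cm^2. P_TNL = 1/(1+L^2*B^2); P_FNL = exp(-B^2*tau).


k_inf = eta*f*p*eps = 1.733*0.717*0.868*1.092 = 1.177769
P_TNL = 1/(1 + L^2*B^2) = 1/(1 + 49.7*0.00126) = 0.9410684
P_FNL = exp(-B^2*tau) = exp(-0.00126*87.2) = 0.8959488
k_eff = k_inf * P_TNL * P_FNL = 1.177769 * 0.9410684 * 0.8959488
k_eff = 0.99303

0.99303


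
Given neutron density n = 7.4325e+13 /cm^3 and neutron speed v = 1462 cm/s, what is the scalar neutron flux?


phi = n * v
phi = 7.4325e+13 * 1462
phi = 1.0866e+17 /cm^2/s

1.0866e+17


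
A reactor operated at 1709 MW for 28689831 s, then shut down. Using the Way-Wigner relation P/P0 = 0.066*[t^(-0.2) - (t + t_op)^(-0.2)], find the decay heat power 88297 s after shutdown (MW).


P/P0 = 0.066 * [t^(-0.2) - (t + t_op)^(-0.2)]
P/P0 = 0.066 * [88297^(-0.2) - (88297 + 28689831)^(-0.2)]
P/P0 = 0.066 * [0.1025205 - 0.03222460] = 0.004639529
P = 1709 * 0.004639529 = 7.9290 MW

7.9290


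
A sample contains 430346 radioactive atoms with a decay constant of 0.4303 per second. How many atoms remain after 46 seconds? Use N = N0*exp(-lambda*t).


N = N0 * exp(-lambda * t)
N = 430346 * exp(-0.4303 * 46)
N = 0.0010901

0.0010901


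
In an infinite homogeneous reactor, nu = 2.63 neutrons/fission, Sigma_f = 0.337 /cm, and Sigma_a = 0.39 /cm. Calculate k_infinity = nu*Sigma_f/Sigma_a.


k_inf = nu * Sigma_f / Sigma_a
k_inf = 2.63 * 0.337 / 0.39
k_inf = 2.2726

2.2726


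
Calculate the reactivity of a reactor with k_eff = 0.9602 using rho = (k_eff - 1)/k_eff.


rho = (k_eff - 1) / k_eff
rho = (0.9602 - 1) / 0.9602
rho = -0.041450

-0.041450


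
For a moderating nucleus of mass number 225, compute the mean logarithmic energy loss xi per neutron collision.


xi = 1 + (A-1)^2/(2A) * ln((A-1)/(A+1))
xi = 1 + (225-1)^2/(2*225) * ln((225-1)/(225 +1))
xi = 0.0088626

0.0088626


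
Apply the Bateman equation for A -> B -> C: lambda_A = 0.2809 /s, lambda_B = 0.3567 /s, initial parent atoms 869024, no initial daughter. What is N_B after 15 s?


N_B(t) = lambda_A * N_A0 / (lambda_B - lambda_A) * [exp(-lambda_A*t) - exp(-lambda_B*t)]
exp(-0.2809*15) = 0.01479450; exp(-0.3567*15) = 0.004745778
N_B = 0.2809 * 869024 / (0.3567 - 0.2809) * (0.01479450 - 0.004745778)
N_B = 32361

32361


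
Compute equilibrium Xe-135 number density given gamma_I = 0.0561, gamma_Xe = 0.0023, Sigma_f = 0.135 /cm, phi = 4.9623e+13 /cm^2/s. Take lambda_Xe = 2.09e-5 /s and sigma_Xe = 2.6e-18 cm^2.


Xe_eq = (gamma_I + gamma_Xe) * Sigma_f * phi / (lambda_Xe + sigma_Xe * phi)
Numerator = (0.0561 + 0.0023) * 0.135 * 4.9623e+13 = 3.912277e+11
Denominator = 2.09e-5 + 2.6e-18 * 4.9623e+13 = 1.499198e-04
Xe_eq = 3.912277e+11 / 1.499198e-04 = 2.6096e+15 /cm^3

2.6096e+15


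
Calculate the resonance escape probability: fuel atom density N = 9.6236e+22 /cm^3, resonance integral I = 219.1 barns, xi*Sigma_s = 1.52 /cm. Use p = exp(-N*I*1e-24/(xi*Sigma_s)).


p = exp(-N * I * 1e-24 / (xi*Sigma_s))
p = exp(-9.6236e+22 * 219.1 * 1e-24 / 1.52)
p = 9.4516e-07

9.4516e-07


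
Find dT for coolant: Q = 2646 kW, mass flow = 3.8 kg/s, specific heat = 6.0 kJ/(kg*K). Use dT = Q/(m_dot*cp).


dT = Q / (m_dot * cp)
dT = 2646 / (3.8 * 6.0)
dT = 116.05 C

116.05


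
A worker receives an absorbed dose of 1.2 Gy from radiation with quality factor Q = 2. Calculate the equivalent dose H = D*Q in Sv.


H = D * Q
H = 1.2 * 2
H = 2.4000 Sv

2.4000


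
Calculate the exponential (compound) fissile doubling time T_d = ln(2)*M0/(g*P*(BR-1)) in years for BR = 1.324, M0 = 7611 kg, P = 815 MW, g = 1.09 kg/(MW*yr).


Breeding gain G = BR - 1 = 1.324 - 1 = 0.324
Fissile production rate = g * P * G = 1.09 * 815 * 0.324 = 287.8254 kg/yr
T_d = ln(2) * M0 / (g * P * G)
T_d = ln(2) * 7611 / 287.8254 = 18.329 yr

18.329


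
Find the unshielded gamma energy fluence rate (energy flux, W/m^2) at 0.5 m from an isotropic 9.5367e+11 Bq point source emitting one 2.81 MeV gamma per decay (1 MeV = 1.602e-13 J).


psi = A * E * 1.602e-13 / (4*pi*r^2)
psi = 9.5367e+11 * 2.81 * 1.602e-13 / (4*pi*0.5^2)
psi = 0.13665 W/m^2

0.13665


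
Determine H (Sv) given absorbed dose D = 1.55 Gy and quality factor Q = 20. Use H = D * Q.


H = D * Q
H = 1.55 * 20
H = 31.000 Sv

31.000


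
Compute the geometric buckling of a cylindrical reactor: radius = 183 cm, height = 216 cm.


B^2 = (2.405/R)^2 + (pi/H)^2
B^2 = (2.405/183)^2 + (pi/216)^2
B^2 = 3.8425e-04 /cm^2

3.8425e-04


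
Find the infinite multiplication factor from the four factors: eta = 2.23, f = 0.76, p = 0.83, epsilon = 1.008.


k_inf = eta * f * p * epsilon
k_inf = 2.23 * 0.76 * 0.83 * 1.008
k_inf = 1.4179

1.4179


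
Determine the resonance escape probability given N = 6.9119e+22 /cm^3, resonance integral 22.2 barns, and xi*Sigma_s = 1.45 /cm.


p = exp(-N * I * 1e-24 / (xi*Sigma_s))
p = exp(-6.9119e+22 * 22.2 * 1e-24 / 1.45)
p = 0.34707

0.34707


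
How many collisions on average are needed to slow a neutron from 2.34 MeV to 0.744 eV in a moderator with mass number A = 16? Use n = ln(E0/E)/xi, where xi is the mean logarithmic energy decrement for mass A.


xi = 1 + (A-1)^2/(2A)*ln((A-1)/(A+1)) = 0.1199467 (for A = 16)
n = ln(E0/E) / xi
n = ln(2.34e6 / 0.744) / 0.1199467
n = ln(3.145161e+06) / 0.1199467 = 124.73

124.73


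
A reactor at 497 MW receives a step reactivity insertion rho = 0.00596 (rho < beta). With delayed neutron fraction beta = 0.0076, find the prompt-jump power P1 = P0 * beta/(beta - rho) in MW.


P1/P0 = beta / (beta - rho)
P1/P0 = 0.0076 / (0.0076 - 0.00596) = 4.634146
P1 = 497 * 4.634146 = 2303.2 MW

2303.2


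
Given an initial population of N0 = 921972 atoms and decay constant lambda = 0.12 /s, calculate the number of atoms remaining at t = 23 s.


N = N0 * exp(-lambda * t)
N = 921972 * exp(-0.12 * 23)
N = 58353

58353


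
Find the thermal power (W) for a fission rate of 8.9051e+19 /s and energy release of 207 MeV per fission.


P = fission_rate * E_MeV * 1.602e-13
P = 8.9051e+19 * 207 * 1.602e-13
P = 2.9531e+09 W

2.9531e+09


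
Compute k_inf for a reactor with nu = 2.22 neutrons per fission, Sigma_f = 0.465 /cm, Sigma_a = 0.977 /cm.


k_inf = nu * Sigma_f / Sigma_a
k_inf = 2.22 * 0.465 / 0.977
k_inf = 1.0566

1.0566


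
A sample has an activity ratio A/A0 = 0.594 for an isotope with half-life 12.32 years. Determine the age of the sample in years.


lambda = ln(2) / t_half = ln(2) / 12.32 = 0.05626195 /yr
t = -ln(A/A0) / lambda
t = -ln(0.594) / 0.05626195
t = 9.2581 yr

9.2581


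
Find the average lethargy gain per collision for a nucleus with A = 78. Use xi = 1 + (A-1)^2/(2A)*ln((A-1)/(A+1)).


xi = 1 + (A-1)^2/(2A) * ln((A-1)/(A+1))
xi = 1 + (78-1)^2/(2*78) * ln((78-1)/(78 +1))
xi = 0.025423

0.025423


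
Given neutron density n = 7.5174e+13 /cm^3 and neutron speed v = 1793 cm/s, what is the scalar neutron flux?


phi = n * v
phi = 7.5174e+13 * 1793
phi = 1.3479e+17 /cm^2/s

1.3479e+17


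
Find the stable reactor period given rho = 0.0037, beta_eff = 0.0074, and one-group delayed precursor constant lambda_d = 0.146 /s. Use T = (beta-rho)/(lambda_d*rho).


T = (beta - rho) / (lambda_d * rho)
T = (0.0074 - 0.0037) / (0.146 * 0.0037)
T = 6.8493 s

6.8493


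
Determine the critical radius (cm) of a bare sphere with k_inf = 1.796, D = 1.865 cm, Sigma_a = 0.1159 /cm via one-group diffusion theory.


L^2 = D / Sigma_a = 1.865 / 0.1159 = 16.09146 cm^2
B_m^2 = (k_inf - 1) / L^2 = (1.796 - 1) / 16.09146 = 0.04946723 /cm^2
For a bare sphere: B_g = pi/R, so R_c = pi / sqrt(B_m^2)
R_c = pi / sqrt(0.04946723) = 14.125 cm

14.125


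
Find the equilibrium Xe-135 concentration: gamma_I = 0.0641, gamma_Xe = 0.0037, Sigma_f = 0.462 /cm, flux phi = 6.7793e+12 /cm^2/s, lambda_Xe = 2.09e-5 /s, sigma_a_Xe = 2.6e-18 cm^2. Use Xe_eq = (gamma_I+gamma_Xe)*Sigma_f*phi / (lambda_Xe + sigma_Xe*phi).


Xe_eq = (gamma_I + gamma_Xe) * Sigma_f * phi / (lambda_Xe + sigma_Xe * phi)
Numerator = (0.0641 + 0.0037) * 0.462 * 6.7793e+12 = 2.123521e+11
Denominator = 2.09e-5 + 2.6e-18 * 6.7793e+12 = 3.852618e-05
Xe_eq = 2.123521e+11 / 3.852618e-05 = 5.5119e+15 /cm^3

5.5119e+15


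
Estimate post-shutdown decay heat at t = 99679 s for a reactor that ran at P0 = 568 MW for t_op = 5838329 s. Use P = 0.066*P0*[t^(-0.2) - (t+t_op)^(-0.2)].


P/P0 = 0.066 * [t^(-0.2) - (t + t_op)^(-0.2)]
P/P0 = 0.066 * [99679^(-0.2) - (99679 + 5838329)^(-0.2)]
P/P0 = 0.066 * [0.1000643 - 0.04418469] = 0.003688054
P = 568 * 0.003688054 = 2.0948 MW

2.0948


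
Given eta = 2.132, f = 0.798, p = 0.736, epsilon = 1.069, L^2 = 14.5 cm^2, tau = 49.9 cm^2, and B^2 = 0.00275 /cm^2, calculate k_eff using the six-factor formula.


k_inf = eta*f*p*eps = 2.132*0.798*0.736*1.069 = 1.338584
P_TNL = 1/(1 + L^2*B^2) = 1/(1 + 14.5*0.00275) = 0.9616540
P_FNL = exp(-B^2*tau) = exp(-0.00275*49.9) = 0.8717741
k_eff = k_inf * P_TNL * P_FNL = 1.338584 * 0.9616540 * 0.8717741
k_eff = 1.1222

1.1222


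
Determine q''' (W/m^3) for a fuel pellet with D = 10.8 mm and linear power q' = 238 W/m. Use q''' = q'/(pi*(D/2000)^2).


r = D / 2 / 1000 = 10.8 / 2 / 1000 = 0.0054 m
q''' = q' / (pi * r^2)
q''' = 238 / (pi * 0.0054^2)
q''' = 2.5980e+06 W/m^3

2.5980e+06


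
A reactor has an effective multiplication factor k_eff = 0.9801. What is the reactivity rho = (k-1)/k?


rho = (k_eff - 1) / k_eff
rho = (0.9801 - 1) / 0.9801
rho = -0.020304

-0.020304


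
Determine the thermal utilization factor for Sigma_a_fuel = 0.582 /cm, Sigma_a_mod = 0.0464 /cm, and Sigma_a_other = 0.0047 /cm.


f = Sigma_a_fuel / (Sigma_a_fuel + Sigma_a_mod + Sigma_a_other)
f = 0.582 / (0.582 + 0.0464 + 0.0047)
f = 0.91929

0.91929


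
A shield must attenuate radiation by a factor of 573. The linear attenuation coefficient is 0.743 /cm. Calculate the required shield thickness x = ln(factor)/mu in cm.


x = ln(factor) / mu
x = ln(573) / 0.743
x = 8.5476 cm

8.5476


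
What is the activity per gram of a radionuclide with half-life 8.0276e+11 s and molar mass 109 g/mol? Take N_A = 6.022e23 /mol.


lambda = ln(2) / t_half = ln(2) / 8.0276e+11 = 8.634551e-13 /s
SA = lambda * N_A / M
SA = 8.634551e-13 * 6.022e23 / 109
SA = 4.7704e+09 Bq/g

4.7704e+09


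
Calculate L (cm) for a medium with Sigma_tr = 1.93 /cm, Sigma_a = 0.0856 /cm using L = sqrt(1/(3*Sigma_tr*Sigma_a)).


D = 1 / (3 * Sigma_tr) = 1 / (3 * 1.93) = 0.1727116 cm
L = sqrt(D / Sigma_a)
L = sqrt(0.1727116 / 0.0856)
L = 1.4204 cm

1.4204


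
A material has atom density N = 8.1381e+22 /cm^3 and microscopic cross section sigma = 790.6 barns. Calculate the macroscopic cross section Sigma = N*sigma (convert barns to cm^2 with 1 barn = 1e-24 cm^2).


Sigma = N * sigma_barns * 1e-24
Sigma = 8.1381e+22 * 790.6 * 1e-24
Sigma = 64.340 /cm

64.340


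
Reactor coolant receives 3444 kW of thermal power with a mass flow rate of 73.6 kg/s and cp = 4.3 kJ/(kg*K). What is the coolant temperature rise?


dT = Q / (m_dot * cp)
dT = 3444 / (73.6 * 4.3)
dT = 10.882 C

10.882


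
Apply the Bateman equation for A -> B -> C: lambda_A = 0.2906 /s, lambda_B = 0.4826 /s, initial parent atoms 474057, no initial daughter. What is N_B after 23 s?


N_B(t) = lambda_A * N_A0 / (lambda_B - lambda_A) * [exp(-lambda_A*t) - exp(-lambda_B*t)]
exp(-0.2906*23) = 0.001251015; exp(-0.4826*23) = 1.511535e-05
N_B = 0.2906 * 474057 / (0.4826 - 0.2906) * (0.001251015 - 1.511535e-05)
N_B = 886.76

886.76


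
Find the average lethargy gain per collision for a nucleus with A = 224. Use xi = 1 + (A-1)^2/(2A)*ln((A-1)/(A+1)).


xi = 1 + (A-1)^2/(2A) * ln((A-1)/(A+1))
xi = 1 + (224-1)^2/(2*224) * ln((224-1)/(224 +1))
xi = 0.0089021

0.0089021


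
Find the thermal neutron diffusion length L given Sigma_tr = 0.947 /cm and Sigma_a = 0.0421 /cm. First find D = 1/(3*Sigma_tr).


D = 1 / (3 * Sigma_tr) = 1 / (3 * 0.947) = 0.3519887 cm
L = sqrt(D / Sigma_a)
L = sqrt(0.3519887 / 0.0421)
L = 2.8915 cm

2.8915


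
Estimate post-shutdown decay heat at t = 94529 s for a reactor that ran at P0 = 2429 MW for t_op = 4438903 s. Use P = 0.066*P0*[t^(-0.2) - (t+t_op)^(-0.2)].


P/P0 = 0.066 * [t^(-0.2) - (t + t_op)^(-0.2)]
P/P0 = 0.066 * [94529^(-0.2) - (94529 + 4438903)^(-0.2)]
P/P0 = 0.066 * [0.1011316 - 0.04663528] = 0.003596757
P = 2429 * 0.003596757 = 8.7365 MW

8.7365


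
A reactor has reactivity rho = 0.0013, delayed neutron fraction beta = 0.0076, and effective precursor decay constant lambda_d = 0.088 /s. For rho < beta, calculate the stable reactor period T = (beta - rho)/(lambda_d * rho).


T = (beta - rho) / (lambda_d * rho)
T = (0.0076 - 0.0013) / (0.088 * 0.0013)
T = 55.070 s

55.070


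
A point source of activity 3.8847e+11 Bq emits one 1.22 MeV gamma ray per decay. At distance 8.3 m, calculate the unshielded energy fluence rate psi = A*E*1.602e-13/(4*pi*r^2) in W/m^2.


psi = A * E * 1.602e-13 / (4*pi*r^2)
psi = 3.8847e+11 * 1.22 * 1.602e-13 / (4*pi*8.3^2)
psi = 8.7703e-05 W/m^2

8.7703e-05


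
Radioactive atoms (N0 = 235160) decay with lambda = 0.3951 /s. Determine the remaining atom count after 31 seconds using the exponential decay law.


N = N0 * exp(-lambda * t)
N = 235160 * exp(-0.3951 * 31)
N = 1.1274

1.1274


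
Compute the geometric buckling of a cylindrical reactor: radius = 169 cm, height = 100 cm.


B^2 = (2.405/R)^2 + (pi/H)^2
B^2 = (2.405/169)^2 + (pi/100)^2
B^2 = 0.0011895 /cm^2

0.0011895


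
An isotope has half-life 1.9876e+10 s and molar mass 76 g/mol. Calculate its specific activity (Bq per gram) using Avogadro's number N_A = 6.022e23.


lambda = ln(2) / t_half = ln(2) / 1.9876e+10 = 3.487358e-11 /s
SA = lambda * N_A / M
SA = 3.487358e-11 * 6.022e23 / 76
SA = 2.7633e+11 Bq/g

2.7633e+11


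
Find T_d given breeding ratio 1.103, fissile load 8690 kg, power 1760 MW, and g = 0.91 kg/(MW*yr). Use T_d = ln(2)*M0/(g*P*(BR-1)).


Breeding gain G = BR - 1 = 1.103 - 1 = 0.103
Fissile production rate = g * P * G = 0.91 * 1760 * 0.103 = 164.9648 kg/yr
T_d = ln(2) * M0 / (g * P * G)
T_d = ln(2) * 8690 / 164.9648 = 36.514 yr

36.514


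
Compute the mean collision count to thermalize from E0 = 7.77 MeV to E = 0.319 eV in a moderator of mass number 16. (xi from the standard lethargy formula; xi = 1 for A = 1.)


xi = 1 + (A-1)^2/(2A)*ln((A-1)/(A+1)) = 0.1199467 (for A = 16)
n = ln(E0/E) / xi
n = ln(7.77e6 / 0.319) / 0.1199467
n = ln(2.435737e+07) / 0.1199467 = 141.80

141.80


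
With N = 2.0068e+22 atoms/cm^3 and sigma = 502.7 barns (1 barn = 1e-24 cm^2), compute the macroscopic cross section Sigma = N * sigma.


Sigma = N * sigma_barns * 1e-24
Sigma = 2.0068e+22 * 502.7 * 1e-24
Sigma = 10.088 /cm

10.088


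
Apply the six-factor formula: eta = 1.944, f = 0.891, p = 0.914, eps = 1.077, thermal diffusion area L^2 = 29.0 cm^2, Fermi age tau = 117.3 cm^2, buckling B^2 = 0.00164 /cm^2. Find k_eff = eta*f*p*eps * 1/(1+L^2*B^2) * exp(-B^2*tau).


k_inf = eta*f*p*eps = 1.944*0.891*0.914*1.077 = 1.705045
P_TNL = 1/(1 + L^2*B^2) = 1/(1 + 29.0*0.00164) = 0.9545993
P_FNL = exp(-B^2*tau) = exp(-0.00164*117.3) = 0.8249999
k_eff = k_inf * P_TNL * P_FNL = 1.705045 * 0.9545993 * 0.8249999
k_eff = 1.3428

1.3428


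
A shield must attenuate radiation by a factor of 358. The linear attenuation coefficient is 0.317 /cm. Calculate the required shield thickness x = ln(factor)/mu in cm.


x = ln(factor) / mu
x = ln(358) / 0.317
x = 18.551 cm

18.551


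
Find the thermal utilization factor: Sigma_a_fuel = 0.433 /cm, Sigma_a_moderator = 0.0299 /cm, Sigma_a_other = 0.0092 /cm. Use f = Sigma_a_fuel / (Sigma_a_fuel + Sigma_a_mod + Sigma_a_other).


f = Sigma_a_fuel / (Sigma_a_fuel + Sigma_a_mod + Sigma_a_other)
f = 0.433 / (0.433 + 0.0299 + 0.0092)
f = 0.91718

0.91718


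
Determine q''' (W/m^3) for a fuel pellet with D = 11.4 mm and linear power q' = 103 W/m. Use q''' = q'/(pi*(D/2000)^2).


r = D / 2 / 1000 = 11.4 / 2 / 1000 = 0.0057 m
q''' = q' / (pi * r^2)
q''' = 103 / (pi * 0.0057^2)
q''' = 1.0091e+06 W/m^3

1.0091e+06


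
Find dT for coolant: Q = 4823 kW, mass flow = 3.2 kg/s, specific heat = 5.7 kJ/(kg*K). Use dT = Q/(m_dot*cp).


dT = Q / (m_dot * cp)
dT = 4823 / (3.2 * 5.7)
dT = 264.42 C

264.42


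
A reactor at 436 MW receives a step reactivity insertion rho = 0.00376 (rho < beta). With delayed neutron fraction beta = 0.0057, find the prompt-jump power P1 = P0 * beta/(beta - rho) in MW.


P1/P0 = beta / (beta - rho)
P1/P0 = 0.0057 / (0.0057 - 0.00376) = 2.938144
P1 = 436 * 2.938144 = 1281.0 MW

1281.0


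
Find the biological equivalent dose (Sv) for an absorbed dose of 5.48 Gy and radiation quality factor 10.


H = D * Q
H = 5.48 * 10
H = 54.800 Sv

54.800


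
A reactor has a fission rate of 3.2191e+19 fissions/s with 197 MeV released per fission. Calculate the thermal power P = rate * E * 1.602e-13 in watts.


P = fission_rate * E_MeV * 1.602e-13
P = 3.2191e+19 * 197 * 1.602e-13
P = 1.0159e+09 W

1.0159e+09


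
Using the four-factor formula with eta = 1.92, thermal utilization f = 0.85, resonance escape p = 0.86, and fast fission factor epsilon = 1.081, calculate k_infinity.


k_inf = eta * f * p * epsilon
k_inf = 1.92 * 0.85 * 0.86 * 1.081
k_inf = 1.5172

1.5172


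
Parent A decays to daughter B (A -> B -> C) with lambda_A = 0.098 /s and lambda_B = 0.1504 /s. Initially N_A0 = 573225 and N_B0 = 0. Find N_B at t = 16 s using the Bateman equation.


N_B(t) = lambda_A * N_A0 / (lambda_B - lambda_A) * [exp(-lambda_A*t) - exp(-lambda_B*t)]
exp(-0.098*16) = 0.2084617; exp(-0.1504*16) = 0.09013921
N_B = 0.098 * 573225 / (0.1504 - 0.098) * (0.2084617 - 0.09013921)
N_B = 126849

126849


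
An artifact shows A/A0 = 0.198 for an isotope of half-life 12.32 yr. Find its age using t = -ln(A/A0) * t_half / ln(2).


lambda = ln(2) / t_half = ln(2) / 12.32 = 0.05626195 /yr
t = -ln(A/A0) / lambda
t = -ln(0.198) / 0.05626195
t = 28.785 yr

28.785


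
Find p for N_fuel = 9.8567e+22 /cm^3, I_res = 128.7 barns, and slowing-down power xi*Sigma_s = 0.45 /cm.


p = exp(-N * I * 1e-24 / (xi*Sigma_s))
p = exp(-9.8567e+22 * 128.7 * 1e-24 / 0.45)
p = 5.7170e-13

5.7170e-13


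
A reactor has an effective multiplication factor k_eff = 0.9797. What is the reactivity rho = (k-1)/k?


rho = (k_eff - 1) / k_eff
rho = (0.9797 - 1) / 0.9797
rho = -0.020721

-0.020721


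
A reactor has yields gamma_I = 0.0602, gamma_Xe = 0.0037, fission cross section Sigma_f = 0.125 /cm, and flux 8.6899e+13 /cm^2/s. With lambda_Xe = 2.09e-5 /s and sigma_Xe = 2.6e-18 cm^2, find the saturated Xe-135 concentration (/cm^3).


Xe_eq = (gamma_I + gamma_Xe) * Sigma_f * phi / (lambda_Xe + sigma_Xe * phi)
Numerator = (0.0602 + 0.0037) * 0.125 * 8.6899e+13 = 6.941058e+11
Denominator = 2.09e-5 + 2.6e-18 * 8.6899e+13 = 2.468374e-04
Xe_eq = 6.941058e+11 / 2.468374e-04 = 2.8120e+15 /cm^3

2.8120e+15


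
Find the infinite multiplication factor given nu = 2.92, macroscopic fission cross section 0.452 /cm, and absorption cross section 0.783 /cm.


k_inf = nu * Sigma_f / Sigma_a
k_inf = 2.92 * 0.452 / 0.783
k_inf = 1.6856

1.6856


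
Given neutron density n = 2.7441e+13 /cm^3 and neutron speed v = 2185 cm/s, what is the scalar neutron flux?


phi = n * v
phi = 2.7441e+13 * 2185
phi = 5.9959e+16 /cm^2/s

5.9959e+16


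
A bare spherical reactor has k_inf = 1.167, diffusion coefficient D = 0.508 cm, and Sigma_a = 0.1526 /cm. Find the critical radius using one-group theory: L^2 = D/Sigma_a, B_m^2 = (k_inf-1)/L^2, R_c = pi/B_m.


L^2 = D / Sigma_a = 0.508 / 0.1526 = 3.328965 cm^2
B_m^2 = (k_inf - 1) / L^2 = (1.167 - 1) / 3.328965 = 0.05016574 /cm^2
For a bare sphere: B_g = pi/R, so R_c = pi / sqrt(B_m^2)
R_c = pi / sqrt(0.05016574) = 14.026 cm

14.026


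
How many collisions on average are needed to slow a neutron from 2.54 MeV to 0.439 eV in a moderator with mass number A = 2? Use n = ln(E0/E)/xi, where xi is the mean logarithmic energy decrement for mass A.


xi = 1 + (A-1)^2/(2A)*ln((A-1)/(A+1)) = 0.7253469 (for A = 2)
n = ln(E0/E) / xi
n = ln(2.54e6 / 0.439) / 0.7253469
n = ln(5.785877e+06) / 0.7253469 = 21.467

21.467


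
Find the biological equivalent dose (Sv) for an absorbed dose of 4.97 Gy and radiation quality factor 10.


H = D * Q
H = 4.97 * 10
H = 49.700 Sv

49.700


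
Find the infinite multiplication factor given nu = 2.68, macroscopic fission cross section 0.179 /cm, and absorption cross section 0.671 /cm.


k_inf = nu * Sigma_f / Sigma_a
k_inf = 2.68 * 0.179 / 0.671
k_inf = 0.71493

0.71493


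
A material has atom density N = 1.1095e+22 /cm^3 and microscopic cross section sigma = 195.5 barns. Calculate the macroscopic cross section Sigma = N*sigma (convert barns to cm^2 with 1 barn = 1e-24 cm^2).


Sigma = N * sigma_barns * 1e-24
Sigma = 1.1095e+22 * 195.5 * 1e-24
Sigma = 2.1691 /cm

2.1691


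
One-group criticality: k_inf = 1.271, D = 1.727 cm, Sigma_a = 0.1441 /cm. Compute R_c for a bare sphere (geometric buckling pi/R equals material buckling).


L^2 = D / Sigma_a = 1.727 / 0.1441 = 11.98473 cm^2
B_m^2 = (k_inf - 1) / L^2 = (1.271 - 1) / 11.98473 = 0.02261211 /cm^2
For a bare sphere: B_g = pi/R, so R_c = pi / sqrt(B_m^2)
R_c = pi / sqrt(0.02261211) = 20.892 cm

20.892


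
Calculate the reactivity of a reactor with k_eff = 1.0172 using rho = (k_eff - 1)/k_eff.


rho = (k_eff - 1) / k_eff
rho = (1.0172 - 1) / 1.0172
rho = 0.016909

0.016909


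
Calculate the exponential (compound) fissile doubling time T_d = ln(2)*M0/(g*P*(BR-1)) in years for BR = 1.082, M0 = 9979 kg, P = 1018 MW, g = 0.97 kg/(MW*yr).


Breeding gain G = BR - 1 = 1.082 - 1 = 0.082
Fissile production rate = g * P * G = 0.97 * 1018 * 0.082 = 80.97172 kg/yr
T_d = ln(2) * M0 / (g * P * G)
T_d = ln(2) * 9979 / 80.97172 = 85.424 yr

85.424


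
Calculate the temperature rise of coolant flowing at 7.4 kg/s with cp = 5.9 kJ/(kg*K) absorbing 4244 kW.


dT = Q / (m_dot * cp)
dT = 4244 / (7.4 * 5.9)
dT = 97.206 C

97.206


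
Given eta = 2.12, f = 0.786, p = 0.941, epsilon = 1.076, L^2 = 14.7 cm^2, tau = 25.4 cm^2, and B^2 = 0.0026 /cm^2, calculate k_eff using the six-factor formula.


k_inf = eta*f*p*eps = 2.12*0.786*0.941*1.076 = 1.687176
P_TNL = 1/(1 + L^2*B^2) = 1/(1 + 14.7*0.0026) = 0.9631870
P_FNL = exp(-B^2*tau) = exp(-0.0026*25.4) = 0.9360934
k_eff = k_inf * P_TNL * P_FNL = 1.687176 * 0.9631870 * 0.9360934
k_eff = 1.5212

1.5212


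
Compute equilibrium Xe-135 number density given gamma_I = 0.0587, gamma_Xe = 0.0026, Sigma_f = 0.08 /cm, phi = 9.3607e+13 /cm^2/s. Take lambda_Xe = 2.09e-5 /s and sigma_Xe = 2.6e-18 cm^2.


Xe_eq = (gamma_I + gamma_Xe) * Sigma_f * phi / (lambda_Xe + sigma_Xe * phi)
Numerator = (0.0587 + 0.0026) * 0.08 * 9.3607e+13 = 4.590487e+11
Denominator = 2.09e-5 + 2.6e-18 * 9.3607e+13 = 2.642782e-04
Xe_eq = 4.590487e+11 / 2.642782e-04 = 1.7370e+15 /cm^3

1.7370e+15


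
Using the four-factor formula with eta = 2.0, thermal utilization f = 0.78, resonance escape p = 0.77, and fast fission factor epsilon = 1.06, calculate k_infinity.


k_inf = eta * f * p * epsilon
k_inf = 2.0 * 0.78 * 0.77 * 1.06
k_inf = 1.2733

1.2733


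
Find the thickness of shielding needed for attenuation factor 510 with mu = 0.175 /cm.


x = ln(factor) / mu
x = ln(510) / 0.175
x = 35.625 cm

35.625


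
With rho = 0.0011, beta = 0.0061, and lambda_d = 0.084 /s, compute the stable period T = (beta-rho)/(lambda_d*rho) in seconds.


T = (beta - rho) / (lambda_d * rho)
T = (0.0061 - 0.0011) / (0.084 * 0.0011)
T = 54.113 s

54.113


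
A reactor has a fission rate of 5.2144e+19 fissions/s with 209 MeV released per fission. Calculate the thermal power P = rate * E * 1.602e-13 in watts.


P = fission_rate * E_MeV * 1.602e-13
P = 5.2144e+19 * 209 * 1.602e-13
P = 1.7459e+09 W

1.7459e+09


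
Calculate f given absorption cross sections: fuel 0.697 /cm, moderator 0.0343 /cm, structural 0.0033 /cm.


f = Sigma_a_fuel / (Sigma_a_fuel + Sigma_a_mod + Sigma_a_other)
f = 0.697 / (0.697 + 0.0343 + 0.0033)
f = 0.94882

0.94882


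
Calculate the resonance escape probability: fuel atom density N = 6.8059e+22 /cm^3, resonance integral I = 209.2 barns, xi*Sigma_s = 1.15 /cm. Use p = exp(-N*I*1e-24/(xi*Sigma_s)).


p = exp(-N * I * 1e-24 / (xi*Sigma_s))
p = exp(-6.8059e+22 * 209.2 * 1e-24 / 1.15)
p = 4.1983e-06

4.1983e-06


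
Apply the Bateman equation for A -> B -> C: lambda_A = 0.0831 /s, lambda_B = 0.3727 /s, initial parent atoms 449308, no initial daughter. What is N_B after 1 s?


N_B(t) = lambda_A * N_A0 / (lambda_B - lambda_A) * [exp(-lambda_A*t) - exp(-lambda_B*t)]
exp(-0.0831*1) = 0.9202591; exp(-0.3727*1) = 0.6888719
N_B = 0.0831 * 449308 / (0.3727 - 0.0831) * (0.9202591 - 0.6888719)
N_B = 29832

29832


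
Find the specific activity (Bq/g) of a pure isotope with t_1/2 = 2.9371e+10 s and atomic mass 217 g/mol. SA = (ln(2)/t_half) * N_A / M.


lambda = ln(2) / t_half = ln(2) / 2.9371e+10 = 2.359971e-11 /s
SA = lambda * N_A / M
SA = 2.359971e-11 * 6.022e23 / 217
SA = 6.5492e+10 Bq/g

6.5492e+10


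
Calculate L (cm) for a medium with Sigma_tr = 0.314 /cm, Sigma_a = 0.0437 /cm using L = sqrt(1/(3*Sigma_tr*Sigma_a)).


D = 1 / (3 * Sigma_tr) = 1 / (3 * 0.314) = 1.061571 cm
L = sqrt(D / Sigma_a)
L = sqrt(1.061571 / 0.0437)
L = 4.9287 cm

4.9287


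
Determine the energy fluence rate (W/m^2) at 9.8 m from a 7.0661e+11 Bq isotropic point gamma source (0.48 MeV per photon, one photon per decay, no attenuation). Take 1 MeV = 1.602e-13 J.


psi = A * E * 1.602e-13 / (4*pi*r^2)
psi = 7.0661e+11 * 0.48 * 1.602e-13 / (4*pi*9.8^2)
psi = 4.5022e-05 W/m^2

4.5022e-05


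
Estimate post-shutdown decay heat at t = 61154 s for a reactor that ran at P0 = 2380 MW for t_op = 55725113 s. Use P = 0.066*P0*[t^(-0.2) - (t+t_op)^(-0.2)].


P/P0 = 0.066 * [t^(-0.2) - (t + t_op)^(-0.2)]
P/P0 = 0.066 * [61154^(-0.2) - (61154 + 55725113)^(-0.2)]
P/P0 = 0.066 * [0.1103354 - 0.02822894] = 0.005419026
P = 2380 * 0.005419026 = 12.897 MW

12.897


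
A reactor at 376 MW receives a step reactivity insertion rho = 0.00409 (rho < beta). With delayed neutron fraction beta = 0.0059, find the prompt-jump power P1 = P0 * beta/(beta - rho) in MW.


P1/P0 = beta / (beta - rho)
P1/P0 = 0.0059 / (0.0059 - 0.00409) = 3.259669
P1 = 376 * 3.259669 = 1225.6 MW

1225.6


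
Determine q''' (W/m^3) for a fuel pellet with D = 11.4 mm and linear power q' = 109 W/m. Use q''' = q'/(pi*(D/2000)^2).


r = D / 2 / 1000 = 11.4 / 2 / 1000 = 0.0057 m
q''' = q' / (pi * r^2)
q''' = 109 / (pi * 0.0057^2)
q''' = 1.0679e+06 W/m^3

1.0679e+06


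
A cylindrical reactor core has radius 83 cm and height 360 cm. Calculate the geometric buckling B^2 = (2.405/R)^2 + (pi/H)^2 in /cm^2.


B^2 = (2.405/R)^2 + (pi/H)^2
B^2 = (2.405/83)^2 + (pi/360)^2
B^2 = 9.1576e-04 /cm^2

9.1576e-04


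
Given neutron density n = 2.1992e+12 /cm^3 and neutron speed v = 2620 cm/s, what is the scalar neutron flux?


phi = n * v
phi = 2.1992e+12 * 2620
phi = 5.7619e+15 /cm^2/s

5.7619e+15


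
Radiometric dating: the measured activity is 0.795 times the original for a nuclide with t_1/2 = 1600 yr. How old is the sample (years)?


lambda = ln(2) / t_half = ln(2) / 1600 = 4.332170e-04 /yr
t = -ln(A/A0) / lambda
t = -ln(0.795) / 4.332170e-04
t = 529.56 yr

529.56


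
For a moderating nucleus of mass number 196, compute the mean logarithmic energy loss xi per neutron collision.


xi = 1 + (A-1)^2/(2A) * ln((A-1)/(A+1))
xi = 1 + (196-1)^2/(2*196) * ln((196-1)/(196 +1))
xi = 0.010169

0.010169


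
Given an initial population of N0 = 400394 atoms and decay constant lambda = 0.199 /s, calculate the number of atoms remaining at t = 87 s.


N = N0 * exp(-lambda * t)
N = 400394 * exp(-0.199 * 87)
N = 0.012121

0.012121


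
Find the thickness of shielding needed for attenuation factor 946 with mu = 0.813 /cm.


x = ln(factor) / mu
x = ln(946) / 0.813
x = 8.4283 cm

8.4283


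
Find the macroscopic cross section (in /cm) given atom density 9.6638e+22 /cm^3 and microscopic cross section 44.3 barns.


Sigma = N * sigma_barns * 1e-24
Sigma = 9.6638e+22 * 44.3 * 1e-24
Sigma = 4.2811 /cm

4.2811


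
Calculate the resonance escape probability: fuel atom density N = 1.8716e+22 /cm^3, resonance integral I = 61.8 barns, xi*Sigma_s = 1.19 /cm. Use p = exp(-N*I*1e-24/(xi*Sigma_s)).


p = exp(-N * I * 1e-24 / (xi*Sigma_s))
p = exp(-1.8716e+22 * 61.8 * 1e-24 / 1.19)
p = 0.37834

0.37834


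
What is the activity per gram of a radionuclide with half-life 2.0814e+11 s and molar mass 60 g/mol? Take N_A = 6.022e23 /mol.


lambda = ln(2) / t_half = ln(2) / 2.0814e+11 = 3.330197e-12 /s
SA = lambda * N_A / M
SA = 3.330197e-12 * 6.022e23 / 60
SA = 3.3424e+10 Bq/g

3.3424e+10


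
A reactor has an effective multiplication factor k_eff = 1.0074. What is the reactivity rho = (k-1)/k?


rho = (k_eff - 1) / k_eff
rho = (1.0074 - 1) / 1.0074
rho = 0.0073456

0.0073456


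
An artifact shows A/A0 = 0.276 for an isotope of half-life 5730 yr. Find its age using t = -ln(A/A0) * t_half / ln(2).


lambda = ln(2) / t_half = ln(2) / 5730 = 1.209681e-04 /yr
t = -ln(A/A0) / lambda
t = -ln(0.276) / 1.209681e-04
t = 10642 yr

10642


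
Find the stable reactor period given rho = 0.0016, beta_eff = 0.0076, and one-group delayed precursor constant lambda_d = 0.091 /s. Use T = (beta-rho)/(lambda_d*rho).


T = (beta - rho) / (lambda_d * rho)
T = (0.0076 - 0.0016) / (0.091 * 0.0016)
T = 41.209 s

41.209


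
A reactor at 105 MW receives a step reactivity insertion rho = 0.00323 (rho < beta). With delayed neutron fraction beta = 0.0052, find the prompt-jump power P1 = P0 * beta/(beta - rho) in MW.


P1/P0 = beta / (beta - rho)
P1/P0 = 0.0052 / (0.0052 - 0.00323) = 2.639594
P1 = 105 * 2.639594 = 277.16 MW

277.16


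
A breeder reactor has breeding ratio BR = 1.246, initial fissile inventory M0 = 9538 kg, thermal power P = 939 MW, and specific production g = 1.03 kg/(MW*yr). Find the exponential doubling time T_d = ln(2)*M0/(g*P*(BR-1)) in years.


Breeding gain G = BR - 1 = 1.246 - 1 = 0.246
Fissile production rate = g * P * G = 1.03 * 939 * 0.246 = 237.92382 kg/yr
T_d = ln(2) * M0 / (g * P * G)
T_d = ln(2) * 9538 / 237.92382 = 27.787 yr

27.787


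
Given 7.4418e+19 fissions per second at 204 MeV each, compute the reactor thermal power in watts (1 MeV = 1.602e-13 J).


P = fission_rate * E_MeV * 1.602e-13
P = 7.4418e+19 * 204 * 1.602e-13
P = 2.4320e+09 W

2.4320e+09


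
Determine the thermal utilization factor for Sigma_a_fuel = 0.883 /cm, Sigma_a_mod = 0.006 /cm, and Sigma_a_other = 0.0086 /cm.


f = Sigma_a_fuel / (Sigma_a_fuel + Sigma_a_mod + Sigma_a_other)
f = 0.883 / (0.883 + 0.006 + 0.0086)
f = 0.98373

0.98373


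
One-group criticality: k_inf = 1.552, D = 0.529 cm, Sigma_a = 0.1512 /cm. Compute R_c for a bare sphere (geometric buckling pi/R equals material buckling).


L^2 = D / Sigma_a = 0.529 / 0.1512 = 3.498677 cm^2
B_m^2 = (k_inf - 1) / L^2 = (1.552 - 1) / 3.498677 = 0.1577739 /cm^2
For a bare sphere: B_g = pi/R, so R_c = pi / sqrt(B_m^2)
R_c = pi / sqrt(0.1577739) = 7.9092 cm

7.9092


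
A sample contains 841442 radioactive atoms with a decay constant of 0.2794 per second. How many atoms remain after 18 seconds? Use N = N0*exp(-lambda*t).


N = N0 * exp(-lambda * t)
N = 841442 * exp(-0.2794 * 18)
N = 5506.4

5506.4


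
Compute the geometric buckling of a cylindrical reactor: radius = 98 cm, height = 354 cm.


B^2 = (2.405/R)^2 + (pi/H)^2
B^2 = (2.405/98)^2 + (pi/354)^2
B^2 = 6.8101e-04 /cm^2

6.8101e-04


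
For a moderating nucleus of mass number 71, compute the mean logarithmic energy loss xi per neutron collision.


xi = 1 + (A-1)^2/(2A) * ln((A-1)/(A+1))
xi = 1 + (71-1)^2/(2*71) * ln((71-1)/(71 +1))
xi = 0.027906

0.027906


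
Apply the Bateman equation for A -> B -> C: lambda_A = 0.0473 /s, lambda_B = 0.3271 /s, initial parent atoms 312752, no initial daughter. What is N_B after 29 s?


N_B(t) = lambda_A * N_A0 / (lambda_B - lambda_A) * [exp(-lambda_A*t) - exp(-lambda_B*t)]
exp(-0.0473*29) = 0.2536753; exp(-0.3271*29) = 7.591472e-05
N_B = 0.0473 * 312752 / (0.3271 - 0.0473) * (0.2536753 - 7.591472e-05)
N_B = 13408

13408


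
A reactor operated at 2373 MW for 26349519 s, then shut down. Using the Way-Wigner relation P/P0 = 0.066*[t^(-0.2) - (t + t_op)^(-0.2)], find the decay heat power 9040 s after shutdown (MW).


P/P0 = 0.066 * [t^(-0.2) - (t + t_op)^(-0.2)]
P/P0 = 0.066 * [9040^(-0.2) - (9040 + 26349519)^(-0.2)]
P/P0 = 0.066 * [0.1617210 - 0.03279561] = 0.008509076
P = 2373 * 0.008509076 = 20.192 MW

20.192


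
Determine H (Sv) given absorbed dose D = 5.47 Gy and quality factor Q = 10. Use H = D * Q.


H = D * Q
H = 5.47 * 10
H = 54.700 Sv

54.700


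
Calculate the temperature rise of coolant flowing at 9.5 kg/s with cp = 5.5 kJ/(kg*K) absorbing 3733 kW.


dT = Q / (m_dot * cp)
dT = 3733 / (9.5 * 5.5)
dT = 71.445 C

71.445


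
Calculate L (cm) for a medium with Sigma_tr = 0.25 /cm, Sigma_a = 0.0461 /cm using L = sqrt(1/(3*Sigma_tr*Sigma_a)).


D = 1 / (3 * Sigma_tr) = 1 / (3 * 0.25) = 1.333333 cm
L = sqrt(D / Sigma_a)
L = sqrt(1.333333 / 0.0461)
L = 5.3780 cm

5.3780


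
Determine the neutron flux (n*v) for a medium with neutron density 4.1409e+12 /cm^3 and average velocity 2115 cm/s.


phi = n * v
phi = 4.1409e+12 * 2115
phi = 8.7580e+15 /cm^2/s

8.7580e+15


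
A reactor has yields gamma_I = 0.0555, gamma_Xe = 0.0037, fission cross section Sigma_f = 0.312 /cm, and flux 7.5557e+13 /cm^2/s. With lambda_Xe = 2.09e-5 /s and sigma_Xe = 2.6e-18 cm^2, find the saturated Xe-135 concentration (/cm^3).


Xe_eq = (gamma_I + gamma_Xe) * Sigma_f * phi / (lambda_Xe + sigma_Xe * phi)
Numerator = (0.0555 + 0.0037) * 0.312 * 7.5557e+13 = 1.395568e+12
Denominator = 2.09e-5 + 2.6e-18 * 7.5557e+13 = 2.173482e-04
Xe_eq = 1.395568e+12 / 2.173482e-04 = 6.4209e+15 /cm^3

6.4209e+15


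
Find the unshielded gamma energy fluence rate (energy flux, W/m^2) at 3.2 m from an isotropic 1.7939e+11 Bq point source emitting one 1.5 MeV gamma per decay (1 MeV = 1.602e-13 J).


psi = A * E * 1.602e-13 / (4*pi*r^2)
psi = 1.7939e+11 * 1.5 * 1.602e-13 / (4*pi*3.2^2)
psi = 3.3500e-04 W/m^2

3.3500e-04


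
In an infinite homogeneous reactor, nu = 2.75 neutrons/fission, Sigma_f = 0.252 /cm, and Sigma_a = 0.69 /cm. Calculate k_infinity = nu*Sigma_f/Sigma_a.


k_inf = nu * Sigma_f / Sigma_a
k_inf = 2.75 * 0.252 / 0.69
k_inf = 1.0043

1.0043


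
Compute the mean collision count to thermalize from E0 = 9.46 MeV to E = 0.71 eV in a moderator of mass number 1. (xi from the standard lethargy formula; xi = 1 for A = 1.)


xi = 1 + (A-1)^2/(2A)*ln((A-1)/(A+1)) = 1 (for A = 1)
n = ln(E0/E) / xi
n = ln(9.46e6 / 0.71) / 1
n = ln(1.332394e+07) / 1 = 16.405

16.405


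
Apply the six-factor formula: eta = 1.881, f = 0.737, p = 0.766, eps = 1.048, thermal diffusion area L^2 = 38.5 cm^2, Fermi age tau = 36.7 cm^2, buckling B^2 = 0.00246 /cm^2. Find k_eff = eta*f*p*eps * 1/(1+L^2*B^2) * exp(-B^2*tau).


k_inf = eta*f*p*eps = 1.881*0.737*0.766*1.048 = 1.112875
P_TNL = 1/(1 + L^2*B^2) = 1/(1 + 38.5*0.00246) = 0.9134839
P_FNL = exp(-B^2*tau) = exp(-0.00246*36.7) = 0.9136735
k_eff = k_inf * P_TNL * P_FNL = 1.112875 * 0.9134839 * 0.9136735
k_eff = 0.92883

0.92883


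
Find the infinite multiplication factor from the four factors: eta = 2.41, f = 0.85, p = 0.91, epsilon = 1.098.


k_inf = eta * f * p * epsilon
k_inf = 2.41 * 0.85 * 0.91 * 1.098
k_inf = 2.0468

2.0468
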